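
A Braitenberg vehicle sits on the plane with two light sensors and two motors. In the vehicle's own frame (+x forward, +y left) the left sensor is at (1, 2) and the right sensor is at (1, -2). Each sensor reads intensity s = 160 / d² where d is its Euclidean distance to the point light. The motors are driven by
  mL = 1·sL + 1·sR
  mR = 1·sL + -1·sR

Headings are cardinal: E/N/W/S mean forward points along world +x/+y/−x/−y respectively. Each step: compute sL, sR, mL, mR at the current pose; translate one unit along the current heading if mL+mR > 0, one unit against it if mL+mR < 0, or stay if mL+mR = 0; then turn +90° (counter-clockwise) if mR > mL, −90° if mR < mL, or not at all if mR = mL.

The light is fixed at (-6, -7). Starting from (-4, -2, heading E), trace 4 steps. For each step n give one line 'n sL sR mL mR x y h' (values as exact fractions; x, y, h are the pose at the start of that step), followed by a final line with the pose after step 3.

0 80/29 80/9 3040/261 -1600/261 -4 -2 E
1 160/41 160/17 9280/697 -3840/697 -3 -2 S
2 20 4 24 16 -3 -3 W
3 32/5 160/41 2112/205 512/205 -4 -3 N
final -4 -2 E

n=0: pose=(-4,-2,E); sL=80/29, sR=80/9; mL=3040/261, mR=-1600/261; mL+mR=160/29 → advance +1; mR−mL=-160/9 → turn -1·90°
n=1: pose=(-3,-2,S); sL=160/41, sR=160/17; mL=9280/697, mR=-3840/697; mL+mR=320/41 → advance +1; mR−mL=-320/17 → turn -1·90°
n=2: pose=(-3,-3,W); sL=20, sR=4; mL=24, mR=16; mL+mR=40 → advance +1; mR−mL=-8 → turn -1·90°
n=3: pose=(-4,-3,N); sL=32/5, sR=160/41; mL=2112/205, mR=512/205; mL+mR=64/5 → advance +1; mR−mL=-320/41 → turn -1·90°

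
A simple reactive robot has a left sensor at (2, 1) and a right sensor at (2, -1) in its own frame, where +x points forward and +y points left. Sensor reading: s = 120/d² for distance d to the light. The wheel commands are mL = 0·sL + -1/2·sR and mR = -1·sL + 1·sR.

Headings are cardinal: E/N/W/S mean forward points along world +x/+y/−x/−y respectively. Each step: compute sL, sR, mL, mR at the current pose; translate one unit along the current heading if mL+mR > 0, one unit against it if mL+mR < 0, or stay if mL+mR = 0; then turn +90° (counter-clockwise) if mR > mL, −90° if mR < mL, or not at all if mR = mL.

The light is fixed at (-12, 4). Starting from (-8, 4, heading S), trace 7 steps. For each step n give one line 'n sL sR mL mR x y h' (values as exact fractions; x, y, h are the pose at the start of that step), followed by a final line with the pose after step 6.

0 120/29 120/13 -60/13 1920/377 -8 4 S
1 10/3 3 -3/2 -1/3 -8 3 E
2 24 120/17 -60/17 -288/17 -9 3 N
3 60/13 60/17 -30/17 -240/221 -9 2 E
4 120 40/3 -20/3 -320/3 -10 2 N
5 6 15/4 -15/8 -9/4 -10 1 E
6 120/29 24/5 -12/5 96/145 -11 1 S
final -11 2 E

n=0: pose=(-8,4,S); sL=120/29, sR=120/13; mL=-60/13, mR=1920/377; mL+mR=180/377 → advance +1; mR−mL=3660/377 → turn +1·90°
n=1: pose=(-8,3,E); sL=10/3, sR=3; mL=-3/2, mR=-1/3; mL+mR=-11/6 → advance -1; mR−mL=7/6 → turn +1·90°
n=2: pose=(-9,3,N); sL=24, sR=120/17; mL=-60/17, mR=-288/17; mL+mR=-348/17 → advance -1; mR−mL=-228/17 → turn -1·90°
n=3: pose=(-9,2,E); sL=60/13, sR=60/17; mL=-30/17, mR=-240/221; mL+mR=-630/221 → advance -1; mR−mL=150/221 → turn +1·90°
n=4: pose=(-10,2,N); sL=120, sR=40/3; mL=-20/3, mR=-320/3; mL+mR=-340/3 → advance -1; mR−mL=-100 → turn -1·90°
n=5: pose=(-10,1,E); sL=6, sR=15/4; mL=-15/8, mR=-9/4; mL+mR=-33/8 → advance -1; mR−mL=-3/8 → turn -1·90°
n=6: pose=(-11,1,S); sL=120/29, sR=24/5; mL=-12/5, mR=96/145; mL+mR=-252/145 → advance -1; mR−mL=444/145 → turn +1·90°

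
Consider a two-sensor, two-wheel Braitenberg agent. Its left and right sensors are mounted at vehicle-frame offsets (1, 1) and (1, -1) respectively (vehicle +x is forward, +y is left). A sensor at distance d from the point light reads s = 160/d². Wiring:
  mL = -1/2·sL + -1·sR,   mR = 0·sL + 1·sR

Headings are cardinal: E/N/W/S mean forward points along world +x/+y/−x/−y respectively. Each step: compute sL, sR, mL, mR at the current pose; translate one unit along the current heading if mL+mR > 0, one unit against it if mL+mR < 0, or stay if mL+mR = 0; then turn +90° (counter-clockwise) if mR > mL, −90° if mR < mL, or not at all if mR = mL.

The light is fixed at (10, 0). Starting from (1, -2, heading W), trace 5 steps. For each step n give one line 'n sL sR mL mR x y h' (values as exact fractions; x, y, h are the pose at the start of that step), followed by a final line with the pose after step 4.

n=0: pose=(1,-2,W); sL=160/109, sR=160/101; mL=-25520/11009, mR=160/101; mL+mR=-80/109 → advance -1; mR−mL=42960/11009 → turn +1·90°
n=1: pose=(2,-2,S); sL=80/29, sR=16/9; mL=-824/261, mR=16/9; mL+mR=-40/29 → advance -1; mR−mL=1288/261 → turn +1·90°
n=2: pose=(2,-1,E); sL=160/49, sR=160/53; mL=-12080/2597, mR=160/53; mL+mR=-80/49 → advance -1; mR−mL=19920/2597 → turn +1·90°
n=3: pose=(1,-1,N); sL=8/5, sR=5/2; mL=-33/10, mR=5/2; mL+mR=-4/5 → advance -1; mR−mL=29/5 → turn +1·90°
n=4: pose=(1,-2,W); sL=160/109, sR=160/101; mL=-25520/11009, mR=160/101; mL+mR=-80/109 → advance -1; mR−mL=42960/11009 → turn +1·90°

0 160/109 160/101 -25520/11009 160/101 1 -2 W
1 80/29 16/9 -824/261 16/9 2 -2 S
2 160/49 160/53 -12080/2597 160/53 2 -1 E
3 8/5 5/2 -33/10 5/2 1 -1 N
4 160/109 160/101 -25520/11009 160/101 1 -2 W
final 2 -2 S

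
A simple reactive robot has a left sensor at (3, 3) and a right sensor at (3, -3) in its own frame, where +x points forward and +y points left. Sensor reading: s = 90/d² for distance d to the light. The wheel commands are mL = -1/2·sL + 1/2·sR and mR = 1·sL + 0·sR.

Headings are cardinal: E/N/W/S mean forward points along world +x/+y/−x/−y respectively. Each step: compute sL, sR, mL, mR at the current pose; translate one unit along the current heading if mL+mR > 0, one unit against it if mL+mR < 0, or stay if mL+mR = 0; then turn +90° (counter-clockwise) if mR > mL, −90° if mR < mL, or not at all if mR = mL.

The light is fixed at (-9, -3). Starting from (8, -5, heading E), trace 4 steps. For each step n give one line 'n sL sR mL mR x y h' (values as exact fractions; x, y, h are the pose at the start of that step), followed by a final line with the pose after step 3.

n=0: pose=(8,-5,E); sL=90/401, sR=18/85; mL=-216/34085, mR=90/401; mL+mR=7434/34085 → advance +1; mR−mL=7866/34085 → turn +1·90°
n=1: pose=(9,-5,N); sL=45/113, sR=45/221; mL=-2430/24973, mR=45/113; mL+mR=7515/24973 → advance +1; mR−mL=12375/24973 → turn +1·90°
n=2: pose=(9,-4,W); sL=90/241, sR=90/229; mL=540/55189, mR=90/241; mL+mR=21150/55189 → advance +1; mR−mL=20070/55189 → turn +1·90°
n=3: pose=(8,-4,S); sL=45/208, sR=45/106; mL=2295/22048, mR=45/208; mL+mR=7065/22048 → advance +1; mR−mL=2475/22048 → turn +1·90°

0 90/401 18/85 -216/34085 90/401 8 -5 E
1 45/113 45/221 -2430/24973 45/113 9 -5 N
2 90/241 90/229 540/55189 90/241 9 -4 W
3 45/208 45/106 2295/22048 45/208 8 -4 S
final 8 -5 E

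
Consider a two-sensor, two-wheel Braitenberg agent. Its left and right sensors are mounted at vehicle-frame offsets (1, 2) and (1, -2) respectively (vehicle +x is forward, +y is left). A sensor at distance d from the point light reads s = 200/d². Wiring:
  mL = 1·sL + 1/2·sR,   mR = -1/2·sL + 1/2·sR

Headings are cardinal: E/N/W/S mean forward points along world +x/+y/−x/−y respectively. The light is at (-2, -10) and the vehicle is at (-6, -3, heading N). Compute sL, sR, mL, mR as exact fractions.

left sensor world pos  = (-8, -2); dL² = 100
right sensor world pos = (-4, -2); dR² = 68
sL = 200/100 = 2
sR = 200/68 = 50/17
mL = 1·sL + 1/2·sR = 59/17
mR = -1/2·sL + 1/2·sR = 8/17

2 50/17 59/17 8/17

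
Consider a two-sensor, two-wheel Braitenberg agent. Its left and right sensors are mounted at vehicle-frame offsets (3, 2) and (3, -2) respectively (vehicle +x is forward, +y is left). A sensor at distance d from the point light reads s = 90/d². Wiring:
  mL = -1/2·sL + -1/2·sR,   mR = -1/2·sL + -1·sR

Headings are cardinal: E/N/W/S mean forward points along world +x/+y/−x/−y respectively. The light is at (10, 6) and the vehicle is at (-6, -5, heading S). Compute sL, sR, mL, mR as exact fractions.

45/196 9/52 -513/2548 -1467/5096

left sensor world pos  = (-4, -8); dL² = 392
right sensor world pos = (-8, -8); dR² = 520
sL = 90/392 = 45/196
sR = 90/520 = 9/52
mL = -1/2·sL + -1/2·sR = -513/2548
mR = -1/2·sL + -1·sR = -1467/5096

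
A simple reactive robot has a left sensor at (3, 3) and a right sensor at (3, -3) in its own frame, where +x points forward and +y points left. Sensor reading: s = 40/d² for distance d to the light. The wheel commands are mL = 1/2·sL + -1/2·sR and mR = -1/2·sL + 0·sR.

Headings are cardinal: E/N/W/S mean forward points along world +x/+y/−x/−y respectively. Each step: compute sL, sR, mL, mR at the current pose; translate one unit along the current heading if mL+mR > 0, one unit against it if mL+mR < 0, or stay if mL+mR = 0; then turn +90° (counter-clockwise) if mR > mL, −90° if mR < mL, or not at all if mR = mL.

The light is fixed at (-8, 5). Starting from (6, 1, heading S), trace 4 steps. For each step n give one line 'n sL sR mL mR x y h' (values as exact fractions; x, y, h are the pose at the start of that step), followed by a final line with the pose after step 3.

n=0: pose=(6,1,S); sL=20/169, sR=4/17; mL=-168/2873, mR=-10/169; mL+mR=-2/17 → advance -1; mR−mL=-2/2873 → turn -1·90°
n=1: pose=(6,2,W); sL=40/157, sR=40/121; mL=-720/18997, mR=-20/157; mL+mR=-20/121 → advance -1; mR−mL=-1700/18997 → turn -1·90°
n=2: pose=(7,2,N); sL=5/18, sR=10/81; mL=25/324, mR=-5/36; mL+mR=-5/81 → advance -1; mR−mL=-35/162 → turn -1·90°
n=3: pose=(7,1,E); sL=8/65, sR=40/373; mL=192/24245, mR=-4/65; mL+mR=-20/373 → advance -1; mR−mL=-1684/24245 → turn -1·90°

0 20/169 4/17 -168/2873 -10/169 6 1 S
1 40/157 40/121 -720/18997 -20/157 6 2 W
2 5/18 10/81 25/324 -5/36 7 2 N
3 8/65 40/373 192/24245 -4/65 7 1 E
final 6 1 S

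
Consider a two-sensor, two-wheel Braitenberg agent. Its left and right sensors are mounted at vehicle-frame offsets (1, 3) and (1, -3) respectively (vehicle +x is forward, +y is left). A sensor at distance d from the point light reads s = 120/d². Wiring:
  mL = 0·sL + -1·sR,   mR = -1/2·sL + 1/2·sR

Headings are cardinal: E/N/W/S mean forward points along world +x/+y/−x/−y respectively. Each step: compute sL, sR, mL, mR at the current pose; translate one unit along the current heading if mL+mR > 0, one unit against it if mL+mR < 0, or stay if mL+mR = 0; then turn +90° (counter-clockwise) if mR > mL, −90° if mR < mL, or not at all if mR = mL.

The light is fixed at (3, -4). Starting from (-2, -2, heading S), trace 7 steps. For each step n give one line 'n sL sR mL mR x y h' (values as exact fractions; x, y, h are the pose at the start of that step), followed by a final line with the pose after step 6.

0 24 24/13 -24/13 -144/13 -2 -2 S
1 10/3 5/3 -5/3 -5/6 -2 -1 W
2 24 120/53 -120/53 -576/53 -1 -1 S
3 60/13 60/37 -60/37 -720/481 -1 0 W
4 40/3 8/3 -8/3 -16/3 0 0 S
5 6 3/2 -3/2 -9/4 0 1 W
6 120/61 120/37 -120/37 1440/2257 1 1 N
final 1 0 W

n=0: pose=(-2,-2,S); sL=24, sR=24/13; mL=-24/13, mR=-144/13; mL+mR=-168/13 → advance -1; mR−mL=-120/13 → turn -1·90°
n=1: pose=(-2,-1,W); sL=10/3, sR=5/3; mL=-5/3, mR=-5/6; mL+mR=-5/2 → advance -1; mR−mL=5/6 → turn +1·90°
n=2: pose=(-1,-1,S); sL=24, sR=120/53; mL=-120/53, mR=-576/53; mL+mR=-696/53 → advance -1; mR−mL=-456/53 → turn -1·90°
n=3: pose=(-1,0,W); sL=60/13, sR=60/37; mL=-60/37, mR=-720/481; mL+mR=-1500/481 → advance -1; mR−mL=60/481 → turn +1·90°
n=4: pose=(0,0,S); sL=40/3, sR=8/3; mL=-8/3, mR=-16/3; mL+mR=-8 → advance -1; mR−mL=-8/3 → turn -1·90°
n=5: pose=(0,1,W); sL=6, sR=3/2; mL=-3/2, mR=-9/4; mL+mR=-15/4 → advance -1; mR−mL=-3/4 → turn -1·90°
n=6: pose=(1,1,N); sL=120/61, sR=120/37; mL=-120/37, mR=1440/2257; mL+mR=-5880/2257 → advance -1; mR−mL=8760/2257 → turn +1·90°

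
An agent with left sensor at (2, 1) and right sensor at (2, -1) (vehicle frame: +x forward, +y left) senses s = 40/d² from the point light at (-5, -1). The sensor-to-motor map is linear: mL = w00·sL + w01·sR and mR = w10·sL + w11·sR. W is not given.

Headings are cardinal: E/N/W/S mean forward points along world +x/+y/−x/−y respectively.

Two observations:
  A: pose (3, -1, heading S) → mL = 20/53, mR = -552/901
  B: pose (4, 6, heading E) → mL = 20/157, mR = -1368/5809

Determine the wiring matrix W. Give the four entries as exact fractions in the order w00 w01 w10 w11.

obs A: pose=(3,-1,S) → sL=8/17, sR=40/53, mL=20/53, mR=-552/901
obs B: pose=(4,6,E) → sL=8/37, sR=40/157, mL=20/157, mR=-1368/5809
sensor matrix S = [[8/17, 40/53], [8/37, 40/157]]; det S = -226560/5233909
solve [mL_A; mL_B] = S·[w00; w01] and [mR_A; mR_B] = S·[w10; w11]:
  w00 = 0, w01 = 1/2, w10 = -1/2, w11 = -1/2

0 1/2 -1/2 -1/2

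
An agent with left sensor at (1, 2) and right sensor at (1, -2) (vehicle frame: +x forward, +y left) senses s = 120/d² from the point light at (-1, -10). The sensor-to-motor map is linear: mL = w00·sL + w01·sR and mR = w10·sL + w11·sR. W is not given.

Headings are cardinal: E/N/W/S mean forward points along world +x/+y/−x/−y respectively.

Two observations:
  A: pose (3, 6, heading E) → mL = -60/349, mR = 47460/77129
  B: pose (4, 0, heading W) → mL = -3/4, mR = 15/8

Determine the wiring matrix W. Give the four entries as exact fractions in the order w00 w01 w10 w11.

-1/2 0 1 1/2

obs A: pose=(3,6,E) → sL=120/349, sR=120/221, mL=-60/349, mR=47460/77129
obs B: pose=(4,0,W) → sL=3/2, sR=3/4, mL=-3/4, mR=15/8
sensor matrix S = [[120/349, 120/221], [3/2, 3/4]]; det S = -42930/77129
solve [mL_A; mL_B] = S·[w00; w01] and [mR_A; mR_B] = S·[w10; w11]:
  w00 = -1/2, w01 = 0, w10 = 1, w11 = 1/2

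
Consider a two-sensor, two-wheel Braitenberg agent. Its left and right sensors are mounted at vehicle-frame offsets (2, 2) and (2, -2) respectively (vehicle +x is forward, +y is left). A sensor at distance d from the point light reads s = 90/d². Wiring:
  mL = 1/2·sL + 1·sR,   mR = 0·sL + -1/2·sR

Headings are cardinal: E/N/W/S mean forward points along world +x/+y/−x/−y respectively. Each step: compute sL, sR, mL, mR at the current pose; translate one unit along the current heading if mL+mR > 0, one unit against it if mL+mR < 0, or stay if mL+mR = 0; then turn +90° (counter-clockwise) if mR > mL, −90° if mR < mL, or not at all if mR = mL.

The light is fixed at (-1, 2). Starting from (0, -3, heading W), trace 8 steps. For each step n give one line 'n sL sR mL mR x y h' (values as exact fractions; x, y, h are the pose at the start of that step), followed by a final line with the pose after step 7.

n=0: pose=(0,-3,W); sL=9/5, sR=9; mL=99/10, mR=-9/2; mL+mR=27/5 → advance +1; mR−mL=-72/5 → turn -1·90°
n=1: pose=(-1,-3,N); sL=90/13, sR=90/13; mL=135/13, mR=-45/13; mL+mR=90/13 → advance +1; mR−mL=-180/13 → turn -1·90°
n=2: pose=(-1,-2,E); sL=45/4, sR=9/4; mL=63/8, mR=-9/8; mL+mR=27/4 → advance +1; mR−mL=-9 → turn -1·90°
n=3: pose=(0,-2,S); sL=2, sR=90/37; mL=127/37, mR=-45/37; mL+mR=82/37 → advance +1; mR−mL=-172/37 → turn -1·90°
n=4: pose=(0,-3,W); sL=9/5, sR=9; mL=99/10, mR=-9/2; mL+mR=27/5 → advance +1; mR−mL=-72/5 → turn -1·90°
n=5: pose=(-1,-3,N); sL=90/13, sR=90/13; mL=135/13, mR=-45/13; mL+mR=90/13 → advance +1; mR−mL=-180/13 → turn -1·90°
n=6: pose=(-1,-2,E); sL=45/4, sR=9/4; mL=63/8, mR=-9/8; mL+mR=27/4 → advance +1; mR−mL=-9 → turn -1·90°
n=7: pose=(0,-2,S); sL=2, sR=90/37; mL=127/37, mR=-45/37; mL+mR=82/37 → advance +1; mR−mL=-172/37 → turn -1·90°

0 9/5 9 99/10 -9/2 0 -3 W
1 90/13 90/13 135/13 -45/13 -1 -3 N
2 45/4 9/4 63/8 -9/8 -1 -2 E
3 2 90/37 127/37 -45/37 0 -2 S
4 9/5 9 99/10 -9/2 0 -3 W
5 90/13 90/13 135/13 -45/13 -1 -3 N
6 45/4 9/4 63/8 -9/8 -1 -2 E
7 2 90/37 127/37 -45/37 0 -2 S
final 0 -3 W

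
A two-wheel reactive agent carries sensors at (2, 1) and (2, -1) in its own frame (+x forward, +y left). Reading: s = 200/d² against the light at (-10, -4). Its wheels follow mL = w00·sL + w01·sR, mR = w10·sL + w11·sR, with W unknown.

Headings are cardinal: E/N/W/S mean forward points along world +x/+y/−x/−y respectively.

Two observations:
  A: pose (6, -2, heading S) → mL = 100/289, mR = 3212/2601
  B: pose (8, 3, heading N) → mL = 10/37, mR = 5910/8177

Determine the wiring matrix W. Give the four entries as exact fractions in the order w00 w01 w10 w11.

obs A: pose=(6,-2,S) → sL=200/289, sR=8/9, mL=100/289, mR=3212/2601
obs B: pose=(8,3,N) → sL=20/37, sR=100/221, mL=10/37, mR=5910/8177
sensor matrix S = [[200/289, 8/9], [20/37, 100/221]]; det S = -3559040/21268377
solve [mL_A; mL_B] = S·[w00; w01] and [mR_A; mR_B] = S·[w10; w11]:
  w00 = 1/2, w01 = 0, w10 = 1/2, w11 = 1

1/2 0 1/2 1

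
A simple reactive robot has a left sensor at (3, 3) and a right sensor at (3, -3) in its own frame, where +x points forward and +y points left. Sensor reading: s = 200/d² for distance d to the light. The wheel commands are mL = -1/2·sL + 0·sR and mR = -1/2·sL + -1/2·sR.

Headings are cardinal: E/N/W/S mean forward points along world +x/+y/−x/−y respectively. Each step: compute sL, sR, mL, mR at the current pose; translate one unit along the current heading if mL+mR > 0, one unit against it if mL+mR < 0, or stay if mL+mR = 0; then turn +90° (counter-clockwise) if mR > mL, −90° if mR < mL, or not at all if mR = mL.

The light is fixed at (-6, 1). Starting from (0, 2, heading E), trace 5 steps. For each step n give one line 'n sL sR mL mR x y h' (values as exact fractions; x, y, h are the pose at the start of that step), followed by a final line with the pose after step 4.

0 200/97 40/17 -100/97 -3640/1649 0 2 E
1 50/17 25 -25/17 -475/34 -1 2 S
2 40 200/29 -20 -680/29 -1 3 W
3 100/17 100/53 -50/17 -3500/901 0 3 N
4 200/97 40/17 -100/97 -3640/1649 0 2 E
final -1 2 S

n=0: pose=(0,2,E); sL=200/97, sR=40/17; mL=-100/97, mR=-3640/1649; mL+mR=-5340/1649 → advance -1; mR−mL=-20/17 → turn -1·90°
n=1: pose=(-1,2,S); sL=50/17, sR=25; mL=-25/17, mR=-475/34; mL+mR=-525/34 → advance -1; mR−mL=-25/2 → turn -1·90°
n=2: pose=(-1,3,W); sL=40, sR=200/29; mL=-20, mR=-680/29; mL+mR=-1260/29 → advance -1; mR−mL=-100/29 → turn -1·90°
n=3: pose=(0,3,N); sL=100/17, sR=100/53; mL=-50/17, mR=-3500/901; mL+mR=-6150/901 → advance -1; mR−mL=-50/53 → turn -1·90°
n=4: pose=(0,2,E); sL=200/97, sR=40/17; mL=-100/97, mR=-3640/1649; mL+mR=-5340/1649 → advance -1; mR−mL=-20/17 → turn -1·90°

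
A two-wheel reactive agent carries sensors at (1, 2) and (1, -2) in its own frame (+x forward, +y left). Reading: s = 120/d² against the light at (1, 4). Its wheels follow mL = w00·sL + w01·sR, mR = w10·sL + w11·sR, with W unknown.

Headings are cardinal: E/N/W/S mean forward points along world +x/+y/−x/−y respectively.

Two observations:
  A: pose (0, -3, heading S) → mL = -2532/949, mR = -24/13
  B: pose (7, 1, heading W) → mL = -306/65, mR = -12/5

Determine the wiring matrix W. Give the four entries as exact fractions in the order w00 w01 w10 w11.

obs A: pose=(0,-3,S) → sL=24/13, sR=120/73, mL=-2532/949, mR=-24/13
obs B: pose=(7,1,W) → sL=12/5, sR=60/13, mL=-306/65, mR=-12/5
sensor matrix S = [[24/13, 120/73], [12/5, 60/13]]; det S = 56448/12337
solve [mL_A; mL_B] = S·[w00; w01] and [mR_A; mR_B] = S·[w10; w11]:
  w00 = -1, w01 = -1/2, w10 = -1, w11 = 0

-1 -1/2 -1 0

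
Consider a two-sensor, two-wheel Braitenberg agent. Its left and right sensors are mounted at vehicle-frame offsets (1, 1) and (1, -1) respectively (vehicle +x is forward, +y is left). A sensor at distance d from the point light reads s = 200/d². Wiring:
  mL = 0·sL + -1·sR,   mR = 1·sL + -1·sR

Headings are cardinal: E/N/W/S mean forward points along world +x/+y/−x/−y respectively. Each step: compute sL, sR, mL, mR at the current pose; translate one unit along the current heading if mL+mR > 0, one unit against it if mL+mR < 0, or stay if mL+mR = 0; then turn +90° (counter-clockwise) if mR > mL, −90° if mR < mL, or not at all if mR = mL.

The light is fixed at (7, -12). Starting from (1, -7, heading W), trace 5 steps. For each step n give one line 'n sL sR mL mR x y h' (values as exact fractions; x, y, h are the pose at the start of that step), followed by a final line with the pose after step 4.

n=0: pose=(1,-7,W); sL=40/13, sR=40/17; mL=-40/17, mR=160/221; mL+mR=-360/221 → advance -1; mR−mL=40/13 → turn +1·90°
n=1: pose=(2,-7,S); sL=25/4, sR=50/13; mL=-50/13, mR=125/52; mL+mR=-75/52 → advance -1; mR−mL=25/4 → turn +1·90°
n=2: pose=(2,-6,E); sL=40/13, sR=200/41; mL=-200/41, mR=-960/533; mL+mR=-3560/533 → advance -1; mR−mL=40/13 → turn +1·90°
n=3: pose=(1,-6,N); sL=100/49, sR=100/37; mL=-100/37, mR=-1200/1813; mL+mR=-6100/1813 → advance -1; mR−mL=100/49 → turn +1·90°
n=4: pose=(1,-7,W); sL=40/13, sR=40/17; mL=-40/17, mR=160/221; mL+mR=-360/221 → advance -1; mR−mL=40/13 → turn +1·90°

0 40/13 40/17 -40/17 160/221 1 -7 W
1 25/4 50/13 -50/13 125/52 2 -7 S
2 40/13 200/41 -200/41 -960/533 2 -6 E
3 100/49 100/37 -100/37 -1200/1813 1 -6 N
4 40/13 40/17 -40/17 160/221 1 -7 W
final 2 -7 S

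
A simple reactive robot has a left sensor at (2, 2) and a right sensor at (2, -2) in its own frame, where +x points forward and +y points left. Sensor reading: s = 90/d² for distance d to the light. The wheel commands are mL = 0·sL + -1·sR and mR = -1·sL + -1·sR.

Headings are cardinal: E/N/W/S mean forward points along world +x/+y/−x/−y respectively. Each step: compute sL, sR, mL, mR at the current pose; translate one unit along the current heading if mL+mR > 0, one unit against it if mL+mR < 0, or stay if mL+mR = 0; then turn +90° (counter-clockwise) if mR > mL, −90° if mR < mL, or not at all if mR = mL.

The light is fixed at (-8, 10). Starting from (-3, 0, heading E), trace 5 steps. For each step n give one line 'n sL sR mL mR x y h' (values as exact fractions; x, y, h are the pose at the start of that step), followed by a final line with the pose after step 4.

0 90/113 90/193 -90/193 -27540/21809 -3 0 E
1 1/2 45/74 -45/74 -41/37 -4 0 S
2 18/25 90/53 -90/53 -3204/1325 -4 1 W
3 45/29 45/49 -45/49 -3510/1421 -3 1 N
4 90/113 90/193 -90/193 -27540/21809 -3 0 E
final -4 0 S

n=0: pose=(-3,0,E); sL=90/113, sR=90/193; mL=-90/193, mR=-27540/21809; mL+mR=-37710/21809 → advance -1; mR−mL=-90/113 → turn -1·90°
n=1: pose=(-4,0,S); sL=1/2, sR=45/74; mL=-45/74, mR=-41/37; mL+mR=-127/74 → advance -1; mR−mL=-1/2 → turn -1·90°
n=2: pose=(-4,1,W); sL=18/25, sR=90/53; mL=-90/53, mR=-3204/1325; mL+mR=-5454/1325 → advance -1; mR−mL=-18/25 → turn -1·90°
n=3: pose=(-3,1,N); sL=45/29, sR=45/49; mL=-45/49, mR=-3510/1421; mL+mR=-4815/1421 → advance -1; mR−mL=-45/29 → turn -1·90°
n=4: pose=(-3,0,E); sL=90/113, sR=90/193; mL=-90/193, mR=-27540/21809; mL+mR=-37710/21809 → advance -1; mR−mL=-90/113 → turn -1·90°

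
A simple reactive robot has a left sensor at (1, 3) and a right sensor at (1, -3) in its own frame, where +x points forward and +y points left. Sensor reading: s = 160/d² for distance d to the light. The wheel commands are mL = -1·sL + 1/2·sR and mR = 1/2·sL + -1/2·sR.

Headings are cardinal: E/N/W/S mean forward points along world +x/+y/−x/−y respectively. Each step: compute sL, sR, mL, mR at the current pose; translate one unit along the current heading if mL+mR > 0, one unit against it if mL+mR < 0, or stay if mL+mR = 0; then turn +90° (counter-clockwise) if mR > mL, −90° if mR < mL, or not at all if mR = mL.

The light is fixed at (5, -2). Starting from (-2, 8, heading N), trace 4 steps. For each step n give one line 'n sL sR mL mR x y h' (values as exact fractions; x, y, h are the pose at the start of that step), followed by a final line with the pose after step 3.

n=0: pose=(-2,8,N); sL=160/221, sR=160/137; mL=-4240/30277, mR=-6720/30277; mL+mR=-80/221 → advance -1; mR−mL=-2480/30277 → turn -1·90°
n=1: pose=(-2,7,E); sL=8/9, sR=20/9; mL=2/9, mR=-2/3; mL+mR=-4/9 → advance -1; mR−mL=-8/9 → turn -1·90°
n=2: pose=(-3,7,S); sL=160/89, sR=32/37; mL=-4496/3293, mR=1536/3293; mL+mR=-80/89 → advance -1; mR−mL=6032/3293 → turn +1·90°
n=3: pose=(-3,8,E); sL=80/109, sR=80/49; mL=440/5341, mR=-2400/5341; mL+mR=-40/109 → advance -1; mR−mL=-2840/5341 → turn -1·90°

0 160/221 160/137 -4240/30277 -6720/30277 -2 8 N
1 8/9 20/9 2/9 -2/3 -2 7 E
2 160/89 32/37 -4496/3293 1536/3293 -3 7 S
3 80/109 80/49 440/5341 -2400/5341 -3 8 E
final -4 8 S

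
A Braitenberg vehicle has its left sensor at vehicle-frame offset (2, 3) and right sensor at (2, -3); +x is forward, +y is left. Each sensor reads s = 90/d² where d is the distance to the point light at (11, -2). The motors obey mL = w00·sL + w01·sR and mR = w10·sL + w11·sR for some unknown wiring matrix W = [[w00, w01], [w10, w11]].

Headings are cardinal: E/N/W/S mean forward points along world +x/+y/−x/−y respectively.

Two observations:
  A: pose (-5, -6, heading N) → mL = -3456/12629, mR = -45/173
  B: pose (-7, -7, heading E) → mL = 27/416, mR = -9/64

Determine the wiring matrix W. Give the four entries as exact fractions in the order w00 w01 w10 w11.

obs A: pose=(-5,-6,N) → sL=18/73, sR=90/173, mL=-3456/12629, mR=-45/173
obs B: pose=(-7,-7,E) → sL=9/26, sR=9/32, mL=27/416, mR=-9/64
sensor matrix S = [[18/73, 90/173], [9/26, 9/32]]; det S = -290871/2626832
solve [mL_A; mL_B] = S·[w00; w01] and [mR_A; mR_B] = S·[w10; w11]:
  w00 = 1, w01 = -1, w10 = 0, w11 = -1/2

1 -1 0 -1/2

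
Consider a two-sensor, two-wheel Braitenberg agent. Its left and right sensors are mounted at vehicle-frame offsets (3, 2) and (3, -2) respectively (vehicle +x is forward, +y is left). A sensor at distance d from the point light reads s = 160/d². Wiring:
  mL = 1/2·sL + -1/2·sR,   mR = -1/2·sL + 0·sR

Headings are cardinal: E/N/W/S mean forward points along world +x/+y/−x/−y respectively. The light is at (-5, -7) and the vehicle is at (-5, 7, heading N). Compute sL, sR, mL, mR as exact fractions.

left sensor world pos  = (-7, 10); dL² = 293
right sensor world pos = (-3, 10); dR² = 293
sL = 160/293 = 160/293
sR = 160/293 = 160/293
mL = 1/2·sL + -1/2·sR = 0
mR = -1/2·sL + 0·sR = -80/293

160/293 160/293 0 -80/293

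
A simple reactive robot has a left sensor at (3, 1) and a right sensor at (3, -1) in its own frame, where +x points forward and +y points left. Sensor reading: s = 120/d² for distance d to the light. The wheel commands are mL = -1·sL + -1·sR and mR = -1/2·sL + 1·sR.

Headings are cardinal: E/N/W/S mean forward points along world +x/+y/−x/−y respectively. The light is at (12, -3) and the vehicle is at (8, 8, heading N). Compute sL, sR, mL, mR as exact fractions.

left sensor world pos  = (7, 11); dL² = 221
right sensor world pos = (9, 11); dR² = 205
sL = 120/221 = 120/221
sR = 120/205 = 24/41
mL = -1·sL + -1·sR = -10224/9061
mR = -1/2·sL + 1·sR = 2844/9061

120/221 24/41 -10224/9061 2844/9061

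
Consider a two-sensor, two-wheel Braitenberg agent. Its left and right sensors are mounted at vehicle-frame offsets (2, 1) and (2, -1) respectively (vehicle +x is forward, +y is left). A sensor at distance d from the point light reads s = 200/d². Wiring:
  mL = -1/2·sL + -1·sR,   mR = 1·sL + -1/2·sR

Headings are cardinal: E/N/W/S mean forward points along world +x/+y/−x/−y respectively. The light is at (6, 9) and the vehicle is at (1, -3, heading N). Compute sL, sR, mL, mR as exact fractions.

left sensor world pos  = (0, -1); dL² = 136
right sensor world pos = (2, -1); dR² = 116
sL = 200/136 = 25/17
sR = 200/116 = 50/29
mL = -1/2·sL + -1·sR = -2425/986
mR = 1·sL + -1/2·sR = 300/493

25/17 50/29 -2425/986 300/493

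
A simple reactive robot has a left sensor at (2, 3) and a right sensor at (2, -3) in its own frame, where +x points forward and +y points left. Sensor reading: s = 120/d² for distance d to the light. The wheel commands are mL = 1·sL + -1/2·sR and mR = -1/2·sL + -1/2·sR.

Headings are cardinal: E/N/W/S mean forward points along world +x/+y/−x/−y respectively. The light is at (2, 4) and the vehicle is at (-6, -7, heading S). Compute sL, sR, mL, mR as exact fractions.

60/97 12/29 1158/2813 -1452/2813

left sensor world pos  = (-3, -9); dL² = 194
right sensor world pos = (-9, -9); dR² = 290
sL = 120/194 = 60/97
sR = 120/290 = 12/29
mL = 1·sL + -1/2·sR = 1158/2813
mR = -1/2·sL + -1/2·sR = -1452/2813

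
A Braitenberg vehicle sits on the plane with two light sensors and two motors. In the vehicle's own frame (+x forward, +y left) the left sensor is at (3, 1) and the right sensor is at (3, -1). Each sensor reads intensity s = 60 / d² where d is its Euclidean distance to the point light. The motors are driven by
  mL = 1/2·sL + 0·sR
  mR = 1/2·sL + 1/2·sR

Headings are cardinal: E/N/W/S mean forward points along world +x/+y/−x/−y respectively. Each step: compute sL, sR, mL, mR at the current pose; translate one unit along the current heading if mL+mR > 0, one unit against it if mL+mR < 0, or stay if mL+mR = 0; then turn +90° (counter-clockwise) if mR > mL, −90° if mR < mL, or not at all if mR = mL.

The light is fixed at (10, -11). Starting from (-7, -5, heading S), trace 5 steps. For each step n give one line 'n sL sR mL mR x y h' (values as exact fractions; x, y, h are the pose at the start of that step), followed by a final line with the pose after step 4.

0 12/53 20/111 6/53 1196/5883 -7 -5 S
1 15/58 15/53 15/116 1665/6148 -7 -6 E
2 60/353 60/289 30/353 19260/102017 -6 -6 N
3 30/193 6/41 15/193 1194/7913 -6 -5 W
4 12/53 20/111 6/53 1196/5883 -7 -5 S
final -7 -6 E

n=0: pose=(-7,-5,S); sL=12/53, sR=20/111; mL=6/53, mR=1196/5883; mL+mR=1862/5883 → advance +1; mR−mL=10/111 → turn +1·90°
n=1: pose=(-7,-6,E); sL=15/58, sR=15/53; mL=15/116, mR=1665/6148; mL+mR=615/1537 → advance +1; mR−mL=15/106 → turn +1·90°
n=2: pose=(-6,-6,N); sL=60/353, sR=60/289; mL=30/353, mR=19260/102017; mL+mR=27930/102017 → advance +1; mR−mL=30/289 → turn +1·90°
n=3: pose=(-6,-5,W); sL=30/193, sR=6/41; mL=15/193, mR=1194/7913; mL+mR=1809/7913 → advance +1; mR−mL=3/41 → turn +1·90°
n=4: pose=(-7,-5,S); sL=12/53, sR=20/111; mL=6/53, mR=1196/5883; mL+mR=1862/5883 → advance +1; mR−mL=10/111 → turn +1·90°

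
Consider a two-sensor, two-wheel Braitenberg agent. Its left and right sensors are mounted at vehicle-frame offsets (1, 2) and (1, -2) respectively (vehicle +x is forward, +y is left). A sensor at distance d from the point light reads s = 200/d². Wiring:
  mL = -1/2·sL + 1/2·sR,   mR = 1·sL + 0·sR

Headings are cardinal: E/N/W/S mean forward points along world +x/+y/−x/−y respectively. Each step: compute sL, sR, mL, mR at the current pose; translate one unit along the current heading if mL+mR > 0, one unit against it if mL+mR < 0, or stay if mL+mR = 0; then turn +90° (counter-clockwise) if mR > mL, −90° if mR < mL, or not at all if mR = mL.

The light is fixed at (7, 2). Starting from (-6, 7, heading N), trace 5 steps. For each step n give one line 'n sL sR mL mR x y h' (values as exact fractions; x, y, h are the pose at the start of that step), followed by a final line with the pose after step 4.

0 200/261 200/157 10400/40977 200/261 -6 7 N
1 50/53 10/13 -60/689 50/53 -6 8 W
2 200/169 200/281 -11200/47489 200/169 -7 8 S
3 100/109 100/89 1000/9701 100/109 -7 7 E
4 200/261 200/157 10400/40977 200/261 -6 7 N
final -6 8 W

n=0: pose=(-6,7,N); sL=200/261, sR=200/157; mL=10400/40977, mR=200/261; mL+mR=41800/40977 → advance +1; mR−mL=7000/13659 → turn +1·90°
n=1: pose=(-6,8,W); sL=50/53, sR=10/13; mL=-60/689, mR=50/53; mL+mR=590/689 → advance +1; mR−mL=710/689 → turn +1·90°
n=2: pose=(-7,8,S); sL=200/169, sR=200/281; mL=-11200/47489, mR=200/169; mL+mR=45000/47489 → advance +1; mR−mL=67400/47489 → turn +1·90°
n=3: pose=(-7,7,E); sL=100/109, sR=100/89; mL=1000/9701, mR=100/109; mL+mR=9900/9701 → advance +1; mR−mL=7900/9701 → turn +1·90°
n=4: pose=(-6,7,N); sL=200/261, sR=200/157; mL=10400/40977, mR=200/261; mL+mR=41800/40977 → advance +1; mR−mL=7000/13659 → turn +1·90°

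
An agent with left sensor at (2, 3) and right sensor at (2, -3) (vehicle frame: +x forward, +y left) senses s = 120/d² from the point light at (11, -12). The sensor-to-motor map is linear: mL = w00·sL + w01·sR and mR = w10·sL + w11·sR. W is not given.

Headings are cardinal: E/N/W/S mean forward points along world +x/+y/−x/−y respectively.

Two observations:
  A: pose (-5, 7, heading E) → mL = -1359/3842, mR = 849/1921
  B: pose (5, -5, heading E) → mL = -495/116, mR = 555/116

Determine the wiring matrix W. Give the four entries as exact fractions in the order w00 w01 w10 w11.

-1/2 -1 1 1

obs A: pose=(-5,7,E) → sL=3/17, sR=30/113, mL=-1359/3842, mR=849/1921
obs B: pose=(5,-5,E) → sL=30/29, sR=15/4, mL=-495/116, mR=555/116
sensor matrix S = [[3/17, 30/113], [30/29, 15/4]]; det S = 86265/222836
solve [mL_A; mL_B] = S·[w00; w01] and [mR_A; mR_B] = S·[w10; w11]:
  w00 = -1/2, w01 = -1, w10 = 1, w11 = 1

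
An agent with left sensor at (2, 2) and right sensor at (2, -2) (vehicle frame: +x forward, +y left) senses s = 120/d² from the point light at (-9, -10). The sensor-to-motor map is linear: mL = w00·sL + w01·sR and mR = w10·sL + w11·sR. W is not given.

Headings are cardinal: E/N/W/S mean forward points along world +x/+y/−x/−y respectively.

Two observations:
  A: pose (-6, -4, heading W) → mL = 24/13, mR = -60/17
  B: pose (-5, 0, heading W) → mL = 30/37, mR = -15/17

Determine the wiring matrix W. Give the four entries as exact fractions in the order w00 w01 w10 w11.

obs A: pose=(-6,-4,W) → sL=120/17, sR=24/13, mL=24/13, mR=-60/17
obs B: pose=(-5,0,W) → sL=30/17, sR=30/37, mL=30/37, mR=-15/17
sensor matrix S = [[120/17, 24/13], [30/17, 30/37]]; det S = 20160/8177
solve [mL_A; mL_B] = S·[w00; w01] and [mR_A; mR_B] = S·[w10; w11]:
  w00 = 0, w01 = 1, w10 = -1/2, w11 = 0

0 1 -1/2 0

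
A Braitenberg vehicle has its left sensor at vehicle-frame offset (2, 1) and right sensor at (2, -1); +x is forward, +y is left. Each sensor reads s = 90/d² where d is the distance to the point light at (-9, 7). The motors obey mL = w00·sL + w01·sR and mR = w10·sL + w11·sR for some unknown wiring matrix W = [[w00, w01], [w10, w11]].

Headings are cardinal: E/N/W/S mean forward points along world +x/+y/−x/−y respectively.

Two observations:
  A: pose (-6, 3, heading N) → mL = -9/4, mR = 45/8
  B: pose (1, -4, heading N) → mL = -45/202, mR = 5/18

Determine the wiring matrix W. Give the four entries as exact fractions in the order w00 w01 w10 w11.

0 -1/2 1/2 0

obs A: pose=(-6,3,N) → sL=45/4, sR=9/2, mL=-9/4, mR=45/8
obs B: pose=(1,-4,N) → sL=5/9, sR=45/101, mL=-45/202, mR=5/18
sensor matrix S = [[45/4, 9/2], [5/9, 45/101]]; det S = 1015/404
solve [mL_A; mL_B] = S·[w00; w01] and [mR_A; mR_B] = S·[w10; w11]:
  w00 = 0, w01 = -1/2, w10 = 1/2, w11 = 0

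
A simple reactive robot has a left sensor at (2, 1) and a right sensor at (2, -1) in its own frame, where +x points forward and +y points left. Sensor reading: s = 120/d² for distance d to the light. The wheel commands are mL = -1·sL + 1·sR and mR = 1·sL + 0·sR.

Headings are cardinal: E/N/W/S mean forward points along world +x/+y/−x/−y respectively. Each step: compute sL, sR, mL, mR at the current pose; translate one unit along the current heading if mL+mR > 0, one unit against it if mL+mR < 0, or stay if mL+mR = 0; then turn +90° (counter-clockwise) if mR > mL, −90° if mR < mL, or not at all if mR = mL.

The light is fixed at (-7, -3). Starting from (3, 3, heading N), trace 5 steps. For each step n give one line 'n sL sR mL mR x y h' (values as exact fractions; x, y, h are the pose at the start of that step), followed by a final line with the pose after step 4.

n=0: pose=(3,3,N); sL=24/29, sR=24/37; mL=-192/1073, mR=24/29; mL+mR=24/37 → advance +1; mR−mL=1080/1073 → turn +1·90°
n=1: pose=(3,4,W); sL=6/5, sR=15/16; mL=-21/80, mR=6/5; mL+mR=15/16 → advance +1; mR−mL=117/80 → turn +1·90°
n=2: pose=(2,4,S); sL=24/25, sR=120/89; mL=864/2225, mR=24/25; mL+mR=120/89 → advance +1; mR−mL=1272/2225 → turn +1·90°
n=3: pose=(2,3,E); sL=12/17, sR=60/73; mL=144/1241, mR=12/17; mL+mR=60/73 → advance +1; mR−mL=732/1241 → turn +1·90°
n=4: pose=(3,3,N); sL=24/29, sR=24/37; mL=-192/1073, mR=24/29; mL+mR=24/37 → advance +1; mR−mL=1080/1073 → turn +1·90°

0 24/29 24/37 -192/1073 24/29 3 3 N
1 6/5 15/16 -21/80 6/5 3 4 W
2 24/25 120/89 864/2225 24/25 2 4 S
3 12/17 60/73 144/1241 12/17 2 3 E
4 24/29 24/37 -192/1073 24/29 3 3 N
final 3 4 W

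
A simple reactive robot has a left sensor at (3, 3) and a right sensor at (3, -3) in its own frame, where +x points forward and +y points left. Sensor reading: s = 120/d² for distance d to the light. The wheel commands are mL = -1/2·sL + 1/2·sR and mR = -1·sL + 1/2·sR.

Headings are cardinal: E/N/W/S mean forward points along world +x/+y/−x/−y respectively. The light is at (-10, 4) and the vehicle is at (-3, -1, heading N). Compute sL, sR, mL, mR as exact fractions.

left sensor world pos  = (-6, 2); dL² = 20
right sensor world pos = (0, 2); dR² = 104
sL = 120/20 = 6
sR = 120/104 = 15/13
mL = -1/2·sL + 1/2·sR = -63/26
mR = -1·sL + 1/2·sR = -141/26

6 15/13 -63/26 -141/26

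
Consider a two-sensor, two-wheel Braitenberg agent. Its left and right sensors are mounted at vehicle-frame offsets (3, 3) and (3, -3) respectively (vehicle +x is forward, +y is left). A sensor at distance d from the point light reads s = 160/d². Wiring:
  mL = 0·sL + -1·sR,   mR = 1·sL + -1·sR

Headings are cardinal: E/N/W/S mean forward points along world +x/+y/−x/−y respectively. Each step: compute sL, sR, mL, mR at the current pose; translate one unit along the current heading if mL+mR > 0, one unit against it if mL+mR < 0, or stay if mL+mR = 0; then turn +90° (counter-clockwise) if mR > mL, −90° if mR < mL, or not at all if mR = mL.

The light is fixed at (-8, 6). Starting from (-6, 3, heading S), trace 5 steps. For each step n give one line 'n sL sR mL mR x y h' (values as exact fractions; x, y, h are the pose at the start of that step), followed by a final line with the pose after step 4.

0 160/61 160/37 -160/37 -3840/2257 -6 3 S
1 80/13 16/5 -16/5 192/65 -6 4 E
2 32 160/17 -160/17 384/17 -7 4 N
3 8 20 -20 -12 -7 5 W
4 160/41 160/17 -160/17 -3840/697 -6 5 S
final -6 6 E

n=0: pose=(-6,3,S); sL=160/61, sR=160/37; mL=-160/37, mR=-3840/2257; mL+mR=-13600/2257 → advance -1; mR−mL=160/61 → turn +1·90°
n=1: pose=(-6,4,E); sL=80/13, sR=16/5; mL=-16/5, mR=192/65; mL+mR=-16/65 → advance -1; mR−mL=80/13 → turn +1·90°
n=2: pose=(-7,4,N); sL=32, sR=160/17; mL=-160/17, mR=384/17; mL+mR=224/17 → advance +1; mR−mL=32 → turn +1·90°
n=3: pose=(-7,5,W); sL=8, sR=20; mL=-20, mR=-12; mL+mR=-32 → advance -1; mR−mL=8 → turn +1·90°
n=4: pose=(-6,5,S); sL=160/41, sR=160/17; mL=-160/17, mR=-3840/697; mL+mR=-10400/697 → advance -1; mR−mL=160/41 → turn +1·90°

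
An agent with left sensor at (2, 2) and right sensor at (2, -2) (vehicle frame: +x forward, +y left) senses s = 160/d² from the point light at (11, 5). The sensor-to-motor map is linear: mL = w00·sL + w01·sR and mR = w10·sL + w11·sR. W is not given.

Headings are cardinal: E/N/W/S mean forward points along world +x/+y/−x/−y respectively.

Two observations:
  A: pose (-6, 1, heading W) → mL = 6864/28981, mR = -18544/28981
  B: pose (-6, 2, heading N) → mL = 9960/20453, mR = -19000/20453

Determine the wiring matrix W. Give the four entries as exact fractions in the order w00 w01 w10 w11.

obs A: pose=(-6,1,W) → sL=160/397, sR=32/73, mL=6864/28981, mR=-18544/28981
obs B: pose=(-6,2,N) → sL=80/181, sR=80/113, mL=9960/20453, mR=-19000/20453
sensor matrix S = [[160/397, 32/73], [80/181, 80/113]]; det S = 54282240/592748393
solve [mL_A; mL_B] = S·[w00; w01] and [mR_A; mR_B] = S·[w10; w11]:
  w00 = -1/2, w01 = 1, w10 = -1/2, w11 = -1

-1/2 1 -1/2 -1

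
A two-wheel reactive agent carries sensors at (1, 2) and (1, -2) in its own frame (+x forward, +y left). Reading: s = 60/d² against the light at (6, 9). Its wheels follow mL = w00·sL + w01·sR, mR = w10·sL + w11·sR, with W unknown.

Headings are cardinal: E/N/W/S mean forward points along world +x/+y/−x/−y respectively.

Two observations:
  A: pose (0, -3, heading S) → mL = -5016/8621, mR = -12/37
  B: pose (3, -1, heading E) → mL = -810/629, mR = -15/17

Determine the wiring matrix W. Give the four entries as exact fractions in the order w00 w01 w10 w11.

-1 -1 -1 0

obs A: pose=(0,-3,S) → sL=12/37, sR=60/233, mL=-5016/8621, mR=-12/37
obs B: pose=(3,-1,E) → sL=15/17, sR=15/37, mL=-810/629, mR=-15/17
sensor matrix S = [[12/37, 60/233], [15/17, 15/37]]; det S = -519120/5422609
solve [mL_A; mL_B] = S·[w00; w01] and [mR_A; mR_B] = S·[w10; w11]:
  w00 = -1, w01 = -1, w10 = -1, w11 = 0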